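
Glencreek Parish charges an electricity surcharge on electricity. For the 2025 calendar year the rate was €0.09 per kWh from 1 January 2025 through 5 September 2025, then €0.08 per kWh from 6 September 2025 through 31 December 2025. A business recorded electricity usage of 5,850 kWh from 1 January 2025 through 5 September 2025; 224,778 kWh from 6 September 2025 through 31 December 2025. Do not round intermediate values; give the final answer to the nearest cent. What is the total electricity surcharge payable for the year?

1 January – 5 September 2025: 5,850 kWh at €0.09/kWh → €526.50
6 September – 31 December 2025: 224,778 kWh at €0.08/kWh → €17982.24

€18508.74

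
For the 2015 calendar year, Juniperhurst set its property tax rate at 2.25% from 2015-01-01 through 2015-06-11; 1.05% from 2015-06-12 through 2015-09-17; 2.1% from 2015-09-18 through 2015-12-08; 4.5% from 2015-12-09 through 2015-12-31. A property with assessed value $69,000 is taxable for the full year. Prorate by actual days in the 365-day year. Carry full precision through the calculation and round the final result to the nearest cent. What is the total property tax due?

2015-01-01 to 2015-06-11: 162 days at 2.25% → $69,000 × 2.25% × 162/365 = $689.0548
2015-06-12 to 2015-09-17: 98 days at 1.05% → $69,000 × 1.05% × 98/365 = $194.5233
2015-09-18 to 2015-12-08: 82 days at 2.1% → $69,000 × 2.1% × 82/365 = $325.5288
2015-12-09 to 2015-12-31: 23 days at 4.5% → $69,000 × 4.5% × 23/365 = $195.6575
Total = $1,404.7644

$1,404.76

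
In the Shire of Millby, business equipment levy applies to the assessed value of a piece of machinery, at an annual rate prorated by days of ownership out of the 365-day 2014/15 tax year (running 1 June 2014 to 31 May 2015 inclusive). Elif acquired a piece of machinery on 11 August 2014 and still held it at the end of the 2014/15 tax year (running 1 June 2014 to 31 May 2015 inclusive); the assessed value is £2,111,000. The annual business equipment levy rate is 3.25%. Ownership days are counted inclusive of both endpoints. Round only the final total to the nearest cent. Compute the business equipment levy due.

Days held (11 August 2014 – 31 May 2015): 294 out of 365
Tax = £2,111,000 × 3.25% × 294/365 = £55,261.9315

£55,261.93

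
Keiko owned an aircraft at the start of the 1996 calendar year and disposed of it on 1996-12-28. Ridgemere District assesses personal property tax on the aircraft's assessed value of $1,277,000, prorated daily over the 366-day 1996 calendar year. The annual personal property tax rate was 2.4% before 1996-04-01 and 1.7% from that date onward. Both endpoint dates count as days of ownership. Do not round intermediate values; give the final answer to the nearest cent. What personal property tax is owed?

1996-01-01 to 1996-03-31: 91 days at 2.4% → $1,277,000 × 2.4% × 91/366 = $7,620.1311
1996-04-01 to 1996-12-28: 272 days at 1.7% → $1,277,000 × 1.7% × 272/366 = $16,133.4645
Total = $23,753.5956

$23,753.60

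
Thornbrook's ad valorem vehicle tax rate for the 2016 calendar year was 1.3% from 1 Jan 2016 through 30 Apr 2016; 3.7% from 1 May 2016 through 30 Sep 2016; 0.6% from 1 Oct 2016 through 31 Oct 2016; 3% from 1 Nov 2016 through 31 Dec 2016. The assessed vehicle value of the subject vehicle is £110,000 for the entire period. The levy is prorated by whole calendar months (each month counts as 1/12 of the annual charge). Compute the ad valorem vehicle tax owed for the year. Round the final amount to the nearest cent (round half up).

£2,777.50

1 Jan – 30 Apr 2016: 4 months at 1.3% → £110,000 × 1.3% × 4/12 = £476.6667
1 May – 30 Sep 2016: 5 months at 3.7% → £110,000 × 3.7% × 5/12 = £1,695.8333
1 Oct – 31 Oct 2016: 1 month at 0.6% → £110,000 × 0.6% × 1/12 = £55.0000
1 Nov – 31 Dec 2016: 2 months at 3% → £110,000 × 3% × 2/12 = £550.0000
Total = £2,777.5000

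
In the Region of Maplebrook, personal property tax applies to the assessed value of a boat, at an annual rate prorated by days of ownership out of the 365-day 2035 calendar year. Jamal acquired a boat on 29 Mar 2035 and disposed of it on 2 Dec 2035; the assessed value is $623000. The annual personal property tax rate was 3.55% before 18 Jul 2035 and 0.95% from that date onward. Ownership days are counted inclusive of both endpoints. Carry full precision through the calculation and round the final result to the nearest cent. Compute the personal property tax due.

$8963.52

29 Mar – 17 Jul 2035: 111 days at 3.55% → $623000 × 3.55% × 111/365 = $6725.8397
18 Jul – 2 Dec 2035: 138 days at 0.95% → $623000 × 0.95% × 138/365 = $2237.6795
Total = $8963.5192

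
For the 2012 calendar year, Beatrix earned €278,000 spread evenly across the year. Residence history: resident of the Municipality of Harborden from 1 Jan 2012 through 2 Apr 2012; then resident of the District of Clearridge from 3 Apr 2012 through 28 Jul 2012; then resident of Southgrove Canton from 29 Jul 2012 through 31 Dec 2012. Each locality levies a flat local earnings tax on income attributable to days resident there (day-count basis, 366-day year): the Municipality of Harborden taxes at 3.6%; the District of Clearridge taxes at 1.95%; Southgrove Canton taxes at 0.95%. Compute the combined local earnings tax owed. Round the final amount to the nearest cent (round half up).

€5,401.63

The Municipality of Harborden, 1 Jan – 2 Apr 2012: 93 days → €278,000 × 3.6% × 93/366 = €2,543.0164
The District of Clearridge, 3 Apr – 28 Jul 2012: 117 days → €278,000 × 1.95% × 117/366 = €1,732.9426
Southgrove Canton, 29 Jul – 31 Dec 2012: 156 days → €278,000 × 0.95% × 156/366 = €1,125.6721
Total = €5,401.6311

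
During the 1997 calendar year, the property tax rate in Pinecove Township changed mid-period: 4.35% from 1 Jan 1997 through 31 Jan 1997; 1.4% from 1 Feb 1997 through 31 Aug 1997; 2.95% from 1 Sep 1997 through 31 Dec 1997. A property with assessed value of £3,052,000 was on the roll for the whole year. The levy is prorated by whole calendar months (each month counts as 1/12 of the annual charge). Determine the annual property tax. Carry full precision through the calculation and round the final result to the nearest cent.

1 Jan – 31 Jan 1997: 1 month at 4.35% → £3,052,000 × 4.35% × 1/12 = £11,063.5000
1 Feb – 31 Aug 1997: 7 months at 1.4% → £3,052,000 × 1.4% × 7/12 = £24,924.6667
1 Sep – 31 Dec 1997: 4 months at 2.95% → £3,052,000 × 2.95% × 4/12 = £30,011.3333
Total = £65,999.5000

£65,999.50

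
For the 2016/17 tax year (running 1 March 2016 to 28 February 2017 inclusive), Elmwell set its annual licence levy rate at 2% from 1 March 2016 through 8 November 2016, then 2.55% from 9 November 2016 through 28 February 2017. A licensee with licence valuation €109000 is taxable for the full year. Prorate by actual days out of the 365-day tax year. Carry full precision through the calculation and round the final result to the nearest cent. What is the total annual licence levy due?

1 March – 8 November 2016: 253 days at 2% → €109000 × 2% × 253/365 = €1511.0685
9 November 2016 – 28 February 2017: 112 days at 2.55% → €109000 × 2.55% × 112/365 = €852.8877
Total = €2363.9562

€2363.96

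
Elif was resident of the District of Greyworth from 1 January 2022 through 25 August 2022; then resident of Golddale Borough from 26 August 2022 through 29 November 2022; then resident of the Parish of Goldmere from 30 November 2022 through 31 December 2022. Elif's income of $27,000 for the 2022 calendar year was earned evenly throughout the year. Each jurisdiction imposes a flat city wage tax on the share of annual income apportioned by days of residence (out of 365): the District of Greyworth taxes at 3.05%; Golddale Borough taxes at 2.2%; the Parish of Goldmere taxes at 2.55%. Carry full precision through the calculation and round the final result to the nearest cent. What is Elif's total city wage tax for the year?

$751.30

The District of Greyworth, 1 January – 25 August 2022: 237 days → $27,000 × 3.05% × 237/365 = $534.7110
Golddale Borough, 26 August – 29 November 2022: 96 days → $27,000 × 2.2% × 96/365 = $156.2301
The Parish of Goldmere, 30 November – 31 December 2022: 32 days → $27,000 × 2.55% × 32/365 = $60.3616
Total = $751.3027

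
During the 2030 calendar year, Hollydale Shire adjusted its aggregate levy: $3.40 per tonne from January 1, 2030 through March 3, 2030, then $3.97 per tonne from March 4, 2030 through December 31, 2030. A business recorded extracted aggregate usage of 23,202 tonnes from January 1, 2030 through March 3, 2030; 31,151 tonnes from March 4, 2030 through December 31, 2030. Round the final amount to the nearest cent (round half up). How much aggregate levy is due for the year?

January 1 – March 3, 2030: 23,202 tonnes at $3.40/tonne → $78,886.80
March 4 – December 31, 2030: 31,151 tonnes at $3.97/tonne → $123,669.47

$202,556.27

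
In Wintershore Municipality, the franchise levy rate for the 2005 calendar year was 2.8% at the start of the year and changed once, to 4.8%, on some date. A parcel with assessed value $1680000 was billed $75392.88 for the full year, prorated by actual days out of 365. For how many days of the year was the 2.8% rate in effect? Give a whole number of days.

57 days

Let d = days at the first rate; then 365 − d days at the second rate.
$1680000 × [2.8%·d + 4.8%·(365−d)] / 365 = $75392.88
Solving gives d = 57, so the new rate took effect on 27 February 2005.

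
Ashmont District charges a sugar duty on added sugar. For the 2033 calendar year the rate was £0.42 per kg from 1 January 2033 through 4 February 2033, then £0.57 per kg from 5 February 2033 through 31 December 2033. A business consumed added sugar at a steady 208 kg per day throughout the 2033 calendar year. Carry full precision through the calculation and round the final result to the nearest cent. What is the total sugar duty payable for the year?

£42182.40

1 January – 4 February 2033: 35 days × 208 kg/day = 7,280 kg at £0.42/kg → £3057.60
5 February – 31 December 2033: 330 days × 208 kg/day = 68,640 kg at £0.57/kg → £39124.80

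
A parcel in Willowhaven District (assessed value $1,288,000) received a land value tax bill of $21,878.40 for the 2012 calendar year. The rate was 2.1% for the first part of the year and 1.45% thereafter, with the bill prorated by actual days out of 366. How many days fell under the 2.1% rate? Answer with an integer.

140 days

Let d = days at the first rate; then 366 − d days at the second rate.
$1,288,000 × [2.1%·d + 1.45%·(366−d)] / 366 = $21,878.40
Solving gives d = 140, so the new rate took effect on 20 May 2012.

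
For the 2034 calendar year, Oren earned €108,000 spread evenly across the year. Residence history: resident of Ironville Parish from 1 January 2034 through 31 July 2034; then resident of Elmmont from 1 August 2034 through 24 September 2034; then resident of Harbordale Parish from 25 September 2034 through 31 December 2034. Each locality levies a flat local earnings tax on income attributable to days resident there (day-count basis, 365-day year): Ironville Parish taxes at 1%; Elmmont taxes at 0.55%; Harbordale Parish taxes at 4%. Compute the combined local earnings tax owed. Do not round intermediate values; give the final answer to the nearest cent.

Ironville Parish, 1 January – 31 July 2034: 212 days → €108,000 × 1% × 212/365 = €627.2877
Elmmont, 1 August – 24 September 2034: 55 days → €108,000 × 0.55% × 55/365 = €89.5068
Harbordale Parish, 25 September – 31 December 2034: 98 days → €108,000 × 4% × 98/365 = €1,159.8904
Total = €1,876.6849

€1,876.68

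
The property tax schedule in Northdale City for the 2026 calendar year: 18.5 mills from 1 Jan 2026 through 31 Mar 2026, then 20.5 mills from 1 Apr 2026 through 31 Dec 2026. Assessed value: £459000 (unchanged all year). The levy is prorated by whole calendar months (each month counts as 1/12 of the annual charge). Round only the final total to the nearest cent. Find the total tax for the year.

£9180.00

1 Jan – 31 Mar 2026: 3 months at 18.5 mills → £459000 × 1.85% × 3/12 = £2122.8750
1 Apr – 31 Dec 2026: 9 months at 20.5 mills → £459000 × 2.05% × 9/12 = £7057.1250
Total = £9180.0000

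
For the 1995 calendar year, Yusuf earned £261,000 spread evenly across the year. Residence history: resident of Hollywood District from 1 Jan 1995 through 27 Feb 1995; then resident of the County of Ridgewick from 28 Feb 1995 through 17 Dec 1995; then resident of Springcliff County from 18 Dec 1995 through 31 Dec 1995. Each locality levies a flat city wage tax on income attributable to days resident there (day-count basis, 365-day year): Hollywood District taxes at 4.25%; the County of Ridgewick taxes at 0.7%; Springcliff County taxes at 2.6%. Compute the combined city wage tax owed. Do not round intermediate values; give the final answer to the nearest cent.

Hollywood District, 1 Jan – 27 Feb 1995: 58 days → £261,000 × 4.25% × 58/365 = £1,762.6438
The County of Ridgewick, 28 Feb – 17 Dec 1995: 293 days → £261,000 × 0.7% × 293/365 = £1,466.6055
Springcliff County, 18 Dec – 31 Dec 1995: 14 days → £261,000 × 2.6% × 14/365 = £260.2849
Total = £3,489.5342

£3,489.53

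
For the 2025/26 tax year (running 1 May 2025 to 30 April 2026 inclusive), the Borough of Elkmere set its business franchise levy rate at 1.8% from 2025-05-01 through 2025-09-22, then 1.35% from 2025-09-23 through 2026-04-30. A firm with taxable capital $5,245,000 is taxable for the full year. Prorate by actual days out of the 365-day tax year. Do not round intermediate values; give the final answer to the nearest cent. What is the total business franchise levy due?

2025-05-01 to 2025-09-22: 145 days at 1.8% → $5,245,000 × 1.8% × 145/365 = $37,505.3425
2025-09-23 to 2026-04-30: 220 days at 1.35% → $5,245,000 × 1.35% × 220/365 = $42,678.4932
Total = $80,183.8356

$80,183.84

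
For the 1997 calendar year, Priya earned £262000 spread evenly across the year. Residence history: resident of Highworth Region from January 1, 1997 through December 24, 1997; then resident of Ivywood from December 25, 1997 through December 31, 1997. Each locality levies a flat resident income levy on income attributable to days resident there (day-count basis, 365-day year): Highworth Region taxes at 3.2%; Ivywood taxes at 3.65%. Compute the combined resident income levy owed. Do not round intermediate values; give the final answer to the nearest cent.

Highworth Region, January 1 – December 24, 1997: 358 days → £262000 × 3.2% × 358/365 = £8223.2110
Ivywood, December 25 – December 31, 1997: 7 days → £262000 × 3.65% × 7/365 = £183.4000
Total = £8406.6110

£8406.61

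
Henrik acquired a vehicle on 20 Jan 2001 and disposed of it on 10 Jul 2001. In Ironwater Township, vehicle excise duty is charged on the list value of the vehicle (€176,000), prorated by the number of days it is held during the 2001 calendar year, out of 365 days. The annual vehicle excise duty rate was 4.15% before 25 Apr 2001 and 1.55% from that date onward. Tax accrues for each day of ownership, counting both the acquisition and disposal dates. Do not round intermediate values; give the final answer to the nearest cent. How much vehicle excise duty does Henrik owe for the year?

€2,476.54

20 Jan – 24 Apr 2001: 95 days at 4.15% → €176,000 × 4.15% × 95/365 = €1,901.0411
25 Apr – 10 Jul 2001: 77 days at 1.55% → €176,000 × 1.55% × 77/365 = €575.4959
Total = €2,476.5370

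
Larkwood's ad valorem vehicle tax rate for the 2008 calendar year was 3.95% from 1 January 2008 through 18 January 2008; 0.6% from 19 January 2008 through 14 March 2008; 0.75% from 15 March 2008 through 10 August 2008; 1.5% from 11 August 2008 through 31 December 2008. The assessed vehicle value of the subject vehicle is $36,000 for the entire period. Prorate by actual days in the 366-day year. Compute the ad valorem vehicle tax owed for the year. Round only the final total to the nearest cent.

$423.89

1 January – 18 January 2008: 18 days at 3.95% → $36,000 × 3.95% × 18/366 = $69.9344
19 January – 14 March 2008: 56 days at 0.6% → $36,000 × 0.6% × 56/366 = $33.0492
15 March – 10 August 2008: 149 days at 0.75% → $36,000 × 0.75% × 149/366 = $109.9180
11 August – 31 December 2008: 143 days at 1.5% → $36,000 × 1.5% × 143/366 = $210.9836
Total = $423.8852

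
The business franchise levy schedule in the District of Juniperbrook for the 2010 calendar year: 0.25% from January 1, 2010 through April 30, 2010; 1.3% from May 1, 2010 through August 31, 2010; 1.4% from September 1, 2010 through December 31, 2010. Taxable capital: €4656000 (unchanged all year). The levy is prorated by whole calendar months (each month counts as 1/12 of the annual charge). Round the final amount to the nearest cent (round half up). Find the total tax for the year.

January 1 – April 30, 2010: 4 months at 0.25% → €4656000 × 0.25% × 4/12 = €3880.0000
May 1 – August 31, 2010: 4 months at 1.3% → €4656000 × 1.3% × 4/12 = €20176.0000
September 1 – December 31, 2010: 4 months at 1.4% → €4656000 × 1.4% × 4/12 = €21728.0000
Total = €45784.0000

€45784.00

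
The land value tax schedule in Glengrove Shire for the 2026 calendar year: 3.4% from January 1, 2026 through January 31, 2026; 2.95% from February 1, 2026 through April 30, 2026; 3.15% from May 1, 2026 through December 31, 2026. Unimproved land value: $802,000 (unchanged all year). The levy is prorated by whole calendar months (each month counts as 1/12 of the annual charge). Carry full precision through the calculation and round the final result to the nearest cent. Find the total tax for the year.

January 1 – January 31, 2026: 1 month at 3.4% → $802,000 × 3.4% × 1/12 = $2,272.3333
February 1 – April 30, 2026: 3 months at 2.95% → $802,000 × 2.95% × 3/12 = $5,914.7500
May 1 – December 31, 2026: 8 months at 3.15% → $802,000 × 3.15% × 8/12 = $16,842.0000
Total = $25,029.0833

$25,029.08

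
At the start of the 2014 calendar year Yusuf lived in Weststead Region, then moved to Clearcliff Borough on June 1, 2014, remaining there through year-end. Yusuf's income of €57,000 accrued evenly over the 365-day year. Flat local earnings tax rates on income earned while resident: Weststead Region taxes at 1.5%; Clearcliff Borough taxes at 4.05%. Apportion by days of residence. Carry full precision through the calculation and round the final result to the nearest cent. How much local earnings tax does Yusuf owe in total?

€1,707.19

Weststead Region, January 1 – May 31, 2014: 151 days → €57,000 × 1.5% × 151/365 = €353.7123
Clearcliff Borough, June 1 – December 31, 2014: 214 days → €57,000 × 4.05% × 214/365 = €1,353.4767
Total = €1,707.1890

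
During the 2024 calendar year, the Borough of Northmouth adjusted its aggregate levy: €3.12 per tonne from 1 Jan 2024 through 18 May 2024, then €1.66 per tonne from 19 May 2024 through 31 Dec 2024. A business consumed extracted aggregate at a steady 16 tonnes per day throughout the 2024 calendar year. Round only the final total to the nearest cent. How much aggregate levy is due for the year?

1 Jan – 18 May 2024: 139 days × 16 tonnes/day = 2,224 tonnes at €3.12/tonne → €6,938.88
19 May – 31 Dec 2024: 227 days × 16 tonnes/day = 3,632 tonnes at €1.66/tonne → €6,029.12

€12,968.00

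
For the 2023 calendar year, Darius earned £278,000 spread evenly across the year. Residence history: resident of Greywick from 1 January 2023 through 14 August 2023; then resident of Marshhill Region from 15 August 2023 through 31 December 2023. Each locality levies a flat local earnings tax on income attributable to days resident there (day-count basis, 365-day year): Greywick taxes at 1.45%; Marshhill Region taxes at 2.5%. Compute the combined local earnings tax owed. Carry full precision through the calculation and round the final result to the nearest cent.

£5,142.62

Greywick, 1 January – 14 August 2023: 226 days → £278,000 × 1.45% × 226/365 = £2,495.9068
Marshhill Region, 15 August – 31 December 2023: 139 days → £278,000 × 2.5% × 139/365 = £2,646.7123
Total = £5,142.6192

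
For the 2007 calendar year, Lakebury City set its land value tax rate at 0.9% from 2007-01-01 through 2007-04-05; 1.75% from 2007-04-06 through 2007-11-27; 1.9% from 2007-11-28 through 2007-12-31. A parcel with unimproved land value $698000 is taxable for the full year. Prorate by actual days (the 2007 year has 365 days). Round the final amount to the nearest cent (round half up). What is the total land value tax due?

2007-01-01 to 2007-04-05: 95 days at 0.9% → $698000 × 0.9% × 95/365 = $1635.0411
2007-04-06 to 2007-11-27: 236 days at 1.75% → $698000 × 1.75% × 236/365 = $7897.9178
2007-11-28 to 2007-12-31: 34 days at 1.9% → $698000 × 1.9% × 34/365 = $1235.3644
Total = $10768.3233

$10768.32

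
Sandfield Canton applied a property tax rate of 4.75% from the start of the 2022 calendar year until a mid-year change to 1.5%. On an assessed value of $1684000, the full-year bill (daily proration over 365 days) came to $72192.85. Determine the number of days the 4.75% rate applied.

Let d = days at the first rate; then 365 − d days at the second rate.
$1684000 × [4.75%·d + 1.5%·(365−d)] / 365 = $72192.85
Solving gives d = 313, so the new rate took effect on 10 November 2022.

313 days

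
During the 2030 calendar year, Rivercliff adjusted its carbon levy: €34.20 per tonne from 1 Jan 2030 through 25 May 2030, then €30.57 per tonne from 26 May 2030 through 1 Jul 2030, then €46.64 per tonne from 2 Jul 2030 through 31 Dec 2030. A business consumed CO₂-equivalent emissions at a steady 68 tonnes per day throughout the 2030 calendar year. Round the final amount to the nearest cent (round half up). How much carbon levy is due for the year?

€994,514.28

1 Jan – 25 May 2030: 145 days × 68 tonnes/day = 9,860 tonnes at €34.20/tonne → €337,212.00
26 May – 1 Jul 2030: 37 days × 68 tonnes/day = 2,516 tonnes at €30.57/tonne → €76,914.12
2 Jul – 31 Dec 2030: 183 days × 68 tonnes/day = 12,444 tonnes at €46.64/tonne → €580,388.16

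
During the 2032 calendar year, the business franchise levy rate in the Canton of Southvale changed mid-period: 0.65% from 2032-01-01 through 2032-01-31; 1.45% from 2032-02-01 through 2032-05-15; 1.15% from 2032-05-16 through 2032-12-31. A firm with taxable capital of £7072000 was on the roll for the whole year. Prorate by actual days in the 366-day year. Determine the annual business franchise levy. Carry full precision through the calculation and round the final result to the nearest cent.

£84419.58

2032-01-01 to 2032-01-31: 31 days at 0.65% → £7072000 × 0.65% × 31/366 = £3893.4645
2032-02-01 to 2032-05-15: 105 days at 1.45% → £7072000 × 1.45% × 105/366 = £29418.3607
2032-05-16 to 2032-12-31: 230 days at 1.15% → £7072000 × 1.15% × 230/366 = £51107.7596
Total = £84419.5847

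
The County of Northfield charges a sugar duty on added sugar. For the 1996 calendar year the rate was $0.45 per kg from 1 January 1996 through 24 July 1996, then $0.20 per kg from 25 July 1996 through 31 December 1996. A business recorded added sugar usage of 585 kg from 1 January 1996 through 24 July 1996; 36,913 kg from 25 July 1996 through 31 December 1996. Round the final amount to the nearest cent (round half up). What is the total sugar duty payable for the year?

1 January – 24 July 1996: 585 kg at $0.45/kg → $263.25
25 July – 31 December 1996: 36,913 kg at $0.20/kg → $7,382.60

$7,645.85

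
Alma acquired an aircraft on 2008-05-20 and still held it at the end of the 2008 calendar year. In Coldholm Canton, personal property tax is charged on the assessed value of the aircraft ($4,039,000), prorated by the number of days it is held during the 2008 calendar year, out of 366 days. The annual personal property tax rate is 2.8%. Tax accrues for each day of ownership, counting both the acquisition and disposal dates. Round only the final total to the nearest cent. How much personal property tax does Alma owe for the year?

Days held (2008-05-20 to 2008-12-31): 226 out of 366
Tax = $4,039,000 × 2.8% × 226/366 = $69,832.7650

$69,832.77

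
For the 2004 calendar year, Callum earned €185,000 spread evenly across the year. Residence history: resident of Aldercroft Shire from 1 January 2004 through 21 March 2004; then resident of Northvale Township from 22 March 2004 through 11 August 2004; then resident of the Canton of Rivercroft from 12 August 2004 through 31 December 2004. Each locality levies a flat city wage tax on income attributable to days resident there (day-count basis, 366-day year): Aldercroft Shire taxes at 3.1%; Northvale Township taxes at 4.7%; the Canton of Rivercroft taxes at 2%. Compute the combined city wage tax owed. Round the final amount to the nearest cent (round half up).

€6,101.97

Aldercroft Shire, 1 January – 21 March 2004: 81 days → €185,000 × 3.1% × 81/366 = €1,269.2213
Northvale Township, 22 March – 11 August 2004: 143 days → €185,000 × 4.7% × 143/366 = €3,397.2268
The Canton of Rivercroft, 12 August – 31 December 2004: 142 days → €185,000 × 2% × 142/366 = €1,435.5191
Total = €6,101.9672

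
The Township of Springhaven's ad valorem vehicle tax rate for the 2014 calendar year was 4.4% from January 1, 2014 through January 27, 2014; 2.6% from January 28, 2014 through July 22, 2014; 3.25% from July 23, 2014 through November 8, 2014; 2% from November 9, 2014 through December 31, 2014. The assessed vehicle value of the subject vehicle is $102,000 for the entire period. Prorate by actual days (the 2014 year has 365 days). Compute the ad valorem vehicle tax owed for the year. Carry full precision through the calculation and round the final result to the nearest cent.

January 1 – January 27, 2014: 27 days at 4.4% → $102,000 × 4.4% × 27/365 = $331.9890
January 28 – July 22, 2014: 176 days at 2.6% → $102,000 × 2.6% × 176/365 = $1,278.7726
July 23 – November 8, 2014: 109 days at 3.25% → $102,000 × 3.25% × 109/365 = $989.9589
November 9 – December 31, 2014: 53 days at 2% → $102,000 × 2% × 53/365 = $296.2192
Total = $2,896.9397

$2,896.94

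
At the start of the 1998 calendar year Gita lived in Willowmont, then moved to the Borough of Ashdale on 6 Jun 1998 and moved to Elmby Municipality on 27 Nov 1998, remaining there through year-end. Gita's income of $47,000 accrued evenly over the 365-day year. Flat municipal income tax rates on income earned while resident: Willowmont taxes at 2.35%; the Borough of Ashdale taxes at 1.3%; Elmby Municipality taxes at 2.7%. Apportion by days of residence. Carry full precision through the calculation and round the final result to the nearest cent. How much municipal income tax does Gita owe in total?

$885.02

Willowmont, 1 Jan – 5 Jun 1998: 156 days → $47,000 × 2.35% × 156/365 = $472.0603
The Borough of Ashdale, 6 Jun – 26 Nov 1998: 174 days → $47,000 × 1.3% × 174/365 = $291.2712
Elmby Municipality, 27 Nov – 31 Dec 1998: 35 days → $47,000 × 2.7% × 35/365 = $121.6849
Total = $885.0164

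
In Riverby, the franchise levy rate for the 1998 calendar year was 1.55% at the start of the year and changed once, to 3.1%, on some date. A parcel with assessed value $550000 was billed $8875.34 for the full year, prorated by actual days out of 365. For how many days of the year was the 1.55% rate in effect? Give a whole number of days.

Let d = days at the first rate; then 365 − d days at the second rate.
$550000 × [1.55%·d + 3.1%·(365−d)] / 365 = $8875.34
Solving gives d = 350, so the new rate took effect on 17 December 1998.

350 days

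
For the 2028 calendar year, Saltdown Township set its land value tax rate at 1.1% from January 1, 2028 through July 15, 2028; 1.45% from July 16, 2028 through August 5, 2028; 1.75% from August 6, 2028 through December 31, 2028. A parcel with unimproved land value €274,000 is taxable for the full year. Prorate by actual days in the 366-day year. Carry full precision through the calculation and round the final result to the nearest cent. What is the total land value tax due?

€3,789.21

January 1 – July 15, 2028: 197 days at 1.1% → €274,000 × 1.1% × 197/366 = €1,622.2896
July 16 – August 5, 2028: 21 days at 1.45% → €274,000 × 1.45% × 21/366 = €227.9590
August 6 – December 31, 2028: 148 days at 1.75% → €274,000 × 1.75% × 148/366 = €1,938.9617
Total = €3,789.2104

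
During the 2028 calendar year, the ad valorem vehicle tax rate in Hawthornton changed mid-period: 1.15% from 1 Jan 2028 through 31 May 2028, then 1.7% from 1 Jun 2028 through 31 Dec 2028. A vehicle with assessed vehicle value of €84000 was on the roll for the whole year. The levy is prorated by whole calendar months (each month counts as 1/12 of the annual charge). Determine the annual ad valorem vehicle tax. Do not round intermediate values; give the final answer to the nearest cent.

1 Jan – 31 May 2028: 5 months at 1.15% → €84000 × 1.15% × 5/12 = €402.5000
1 Jun – 31 Dec 2028: 7 months at 1.7% → €84000 × 1.7% × 7/12 = €833.0000
Total = €1235.5000

€1235.50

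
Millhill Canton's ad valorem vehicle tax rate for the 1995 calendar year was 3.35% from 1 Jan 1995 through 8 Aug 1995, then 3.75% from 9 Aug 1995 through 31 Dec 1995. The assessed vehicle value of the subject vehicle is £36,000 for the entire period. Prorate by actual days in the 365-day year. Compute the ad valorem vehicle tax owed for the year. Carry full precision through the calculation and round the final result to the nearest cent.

1 Jan – 8 Aug 1995: 220 days at 3.35% → £36,000 × 3.35% × 220/365 = £726.9041
9 Aug – 31 Dec 1995: 145 days at 3.75% → £36,000 × 3.75% × 145/365 = £536.3014
Total = £1,263.2055

£1,263.21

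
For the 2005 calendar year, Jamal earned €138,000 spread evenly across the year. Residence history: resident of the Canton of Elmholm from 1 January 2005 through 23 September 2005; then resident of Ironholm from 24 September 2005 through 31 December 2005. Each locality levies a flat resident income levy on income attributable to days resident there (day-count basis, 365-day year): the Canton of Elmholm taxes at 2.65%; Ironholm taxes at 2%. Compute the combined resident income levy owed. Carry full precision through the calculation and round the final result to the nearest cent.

€3,413.70

The Canton of Elmholm, 1 January – 23 September 2005: 266 days → €138,000 × 2.65% × 266/365 = €2,665.1014
Ironholm, 24 September – 31 December 2005: 99 days → €138,000 × 2% × 99/365 = €748.6027
Total = €3,413.7041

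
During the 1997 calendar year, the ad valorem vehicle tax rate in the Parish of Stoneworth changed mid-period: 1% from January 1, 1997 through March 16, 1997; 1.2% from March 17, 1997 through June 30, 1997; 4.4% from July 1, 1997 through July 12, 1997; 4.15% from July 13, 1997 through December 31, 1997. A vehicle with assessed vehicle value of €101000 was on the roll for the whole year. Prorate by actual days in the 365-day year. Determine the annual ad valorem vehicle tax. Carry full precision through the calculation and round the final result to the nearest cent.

January 1 – March 16, 1997: 75 days at 1% → €101000 × 1% × 75/365 = €207.5342
March 17 – June 30, 1997: 106 days at 1.2% → €101000 × 1.2% × 106/365 = €351.9781
July 1 – July 12, 1997: 12 days at 4.4% → €101000 × 4.4% × 12/365 = €146.1041
July 13 – December 31, 1997: 172 days at 4.15% → €101000 × 4.15% × 172/365 = €1975.1726
Total = €2680.7890

€2680.79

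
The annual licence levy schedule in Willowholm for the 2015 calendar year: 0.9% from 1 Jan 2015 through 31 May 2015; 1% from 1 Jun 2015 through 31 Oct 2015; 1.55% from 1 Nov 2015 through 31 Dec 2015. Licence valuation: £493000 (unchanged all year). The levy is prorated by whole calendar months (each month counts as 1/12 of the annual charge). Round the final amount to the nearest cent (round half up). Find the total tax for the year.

£5176.50

1 Jan – 31 May 2015: 5 months at 0.9% → £493000 × 0.9% × 5/12 = £1848.7500
1 Jun – 31 Oct 2015: 5 months at 1% → £493000 × 1% × 5/12 = £2054.1667
1 Nov – 31 Dec 2015: 2 months at 1.55% → £493000 × 1.55% × 2/12 = £1273.5833
Total = £5176.5000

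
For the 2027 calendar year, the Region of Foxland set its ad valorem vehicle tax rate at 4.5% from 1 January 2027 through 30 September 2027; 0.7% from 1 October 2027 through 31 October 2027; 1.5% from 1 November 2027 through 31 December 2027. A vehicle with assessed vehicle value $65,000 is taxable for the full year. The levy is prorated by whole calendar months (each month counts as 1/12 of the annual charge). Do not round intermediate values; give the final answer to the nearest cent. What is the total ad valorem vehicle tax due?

$2,394.17

1 January – 30 September 2027: 9 months at 4.5% → $65,000 × 4.5% × 9/12 = $2,193.7500
1 October – 31 October 2027: 1 month at 0.7% → $65,000 × 0.7% × 1/12 = $37.9167
1 November – 31 December 2027: 2 months at 1.5% → $65,000 × 1.5% × 2/12 = $162.5000
Total = $2,394.1667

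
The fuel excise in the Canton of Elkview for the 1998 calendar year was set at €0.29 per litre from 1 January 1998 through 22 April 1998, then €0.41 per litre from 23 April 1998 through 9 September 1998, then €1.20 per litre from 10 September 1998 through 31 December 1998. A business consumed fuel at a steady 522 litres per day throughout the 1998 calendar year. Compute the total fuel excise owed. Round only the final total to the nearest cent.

1 January – 22 April 1998: 112 days × 522 litres/day = 58,464 litres at €0.29/litre → €16,954.56
23 April – 9 September 1998: 140 days × 522 litres/day = 73,080 litres at €0.41/litre → €29,962.80
10 September – 31 December 1998: 113 days × 522 litres/day = 58,986 litres at €1.20/litre → €70,783.20

€117,700.56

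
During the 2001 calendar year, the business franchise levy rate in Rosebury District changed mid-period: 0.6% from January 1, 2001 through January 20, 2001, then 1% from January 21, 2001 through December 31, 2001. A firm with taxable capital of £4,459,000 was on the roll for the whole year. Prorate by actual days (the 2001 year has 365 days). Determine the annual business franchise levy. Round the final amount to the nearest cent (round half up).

January 1 – January 20, 2001: 20 days at 0.6% → £4,459,000 × 0.6% × 20/365 = £1,465.9726
January 21 – December 31, 2001: 345 days at 1% → £4,459,000 × 1% × 345/365 = £42,146.7123
Total = £43,612.6849

£43,612.68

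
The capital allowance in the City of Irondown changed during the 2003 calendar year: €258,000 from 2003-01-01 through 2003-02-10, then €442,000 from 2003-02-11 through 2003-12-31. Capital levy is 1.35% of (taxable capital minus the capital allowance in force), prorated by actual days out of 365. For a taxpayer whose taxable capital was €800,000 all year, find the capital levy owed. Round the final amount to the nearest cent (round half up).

€5,112.02

2003-01-01 to 2003-02-10: 41 days, exemption €258,000 → (€800,000 − €258,000) × 1.35% × 41/365 = €821.9096
2003-02-11 to 2003-12-31: 324 days, exemption €442,000 → (€800,000 − €442,000) × 1.35% × 324/365 = €4,290.1151
Total = €5,112.0247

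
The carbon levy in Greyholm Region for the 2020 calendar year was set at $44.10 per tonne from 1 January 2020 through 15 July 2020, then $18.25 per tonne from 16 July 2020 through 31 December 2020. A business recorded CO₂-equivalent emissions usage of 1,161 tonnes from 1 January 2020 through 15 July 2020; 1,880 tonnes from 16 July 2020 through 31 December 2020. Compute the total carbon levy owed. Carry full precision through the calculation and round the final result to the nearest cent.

$85510.10

1 January – 15 July 2020: 1,161 tonnes at $44.10/tonne → $51200.10
16 July – 31 December 2020: 1,880 tonnes at $18.25/tonne → $34310.00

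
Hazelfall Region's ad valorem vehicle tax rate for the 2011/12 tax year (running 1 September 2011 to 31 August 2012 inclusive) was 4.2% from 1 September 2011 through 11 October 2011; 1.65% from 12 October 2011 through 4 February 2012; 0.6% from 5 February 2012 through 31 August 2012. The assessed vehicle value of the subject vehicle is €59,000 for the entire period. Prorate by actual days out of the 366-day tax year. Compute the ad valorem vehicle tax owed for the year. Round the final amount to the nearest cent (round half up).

1 September – 11 October 2011: 41 days at 4.2% → €59,000 × 4.2% × 41/366 = €277.5902
12 October 2011 – 4 February 2012: 116 days at 1.65% → €59,000 × 1.65% × 116/366 = €308.5410
5 February – 31 August 2012: 209 days at 0.6% → €59,000 × 0.6% × 209/366 = €202.1475
Total = €788.2787

€788.28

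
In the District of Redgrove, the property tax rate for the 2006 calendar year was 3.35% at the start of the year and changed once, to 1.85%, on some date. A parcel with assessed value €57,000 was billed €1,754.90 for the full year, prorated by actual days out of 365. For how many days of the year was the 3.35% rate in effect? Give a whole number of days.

Let d = days at the first rate; then 365 − d days at the second rate.
€57,000 × [3.35%·d + 1.85%·(365−d)] / 365 = €1,754.90
Solving gives d = 299, so the new rate took effect on October 27, 2006.

299 days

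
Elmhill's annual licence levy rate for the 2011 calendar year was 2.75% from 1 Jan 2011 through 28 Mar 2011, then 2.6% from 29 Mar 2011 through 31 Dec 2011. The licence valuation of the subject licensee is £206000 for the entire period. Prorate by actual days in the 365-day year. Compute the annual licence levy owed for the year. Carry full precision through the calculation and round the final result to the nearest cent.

1 Jan – 28 Mar 2011: 87 days at 2.75% → £206000 × 2.75% × 87/365 = £1350.2877
29 Mar – 31 Dec 2011: 278 days at 2.6% → £206000 × 2.6% × 278/365 = £4079.3644
Total = £5429.6521

£5429.65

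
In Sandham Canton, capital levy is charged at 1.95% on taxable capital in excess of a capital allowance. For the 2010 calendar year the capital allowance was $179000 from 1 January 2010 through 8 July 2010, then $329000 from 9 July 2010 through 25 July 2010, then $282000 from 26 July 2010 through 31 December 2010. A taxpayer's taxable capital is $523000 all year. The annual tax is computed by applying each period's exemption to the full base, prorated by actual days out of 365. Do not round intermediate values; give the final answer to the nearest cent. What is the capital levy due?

$5696.83

1 January – 8 July 2010: 189 days, exemption $179000 → ($523000 − $179000) × 1.95% × 189/365 = $3473.4575
9 July – 25 July 2010: 17 days, exemption $329000 → ($523000 − $329000) × 1.95% × 17/365 = $176.1945
26 July – 31 December 2010: 159 days, exemption $282000 → ($523000 − $282000) × 1.95% × 159/365 = $2047.1795
Total = $5696.8315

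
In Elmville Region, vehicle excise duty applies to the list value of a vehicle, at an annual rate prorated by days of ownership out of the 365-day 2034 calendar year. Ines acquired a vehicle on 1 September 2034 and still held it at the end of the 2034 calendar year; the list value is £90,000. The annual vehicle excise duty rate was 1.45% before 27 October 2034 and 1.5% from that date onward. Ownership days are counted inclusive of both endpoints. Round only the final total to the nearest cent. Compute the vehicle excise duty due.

1 September – 26 October 2034: 56 days at 1.45% → £90,000 × 1.45% × 56/365 = £200.2192
27 October – 31 December 2034: 66 days at 1.5% → £90,000 × 1.5% × 66/365 = £244.1096
Total = £444.3288

£444.33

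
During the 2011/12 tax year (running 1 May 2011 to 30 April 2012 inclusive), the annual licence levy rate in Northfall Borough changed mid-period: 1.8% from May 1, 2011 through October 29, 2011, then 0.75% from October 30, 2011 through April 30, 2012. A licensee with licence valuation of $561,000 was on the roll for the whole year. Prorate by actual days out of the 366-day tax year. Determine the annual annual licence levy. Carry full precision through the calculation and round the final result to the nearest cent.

May 1 – October 29, 2011: 182 days at 1.8% → $561,000 × 1.8% × 182/366 = $5,021.4098
October 30, 2011 – April 30, 2012: 184 days at 0.75% → $561,000 × 0.75% × 184/366 = $2,115.2459
Total = $7,136.6557

$7,136.66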